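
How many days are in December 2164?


Month: December (month 12)
December has 31 days

31 days


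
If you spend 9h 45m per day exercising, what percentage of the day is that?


Time: 585 minutes
Day: 1440 minutes
Percentage = (585/1440) × 100 ≈ 40.6%

40.6%


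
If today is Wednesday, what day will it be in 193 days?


Sunday

Start: Wednesday (index 2)
(2 + 193) mod 7
= 195 mod 7
= 6
Index 6 → Sunday


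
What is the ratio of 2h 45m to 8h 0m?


11:32 (0.34)

Duration 1: 165 minutes
Duration 2: 480 minutes
Ratio = 165:480
GCD = 15
Simplified = 11:32
As a decimal: 11/32 ≈ 0.34


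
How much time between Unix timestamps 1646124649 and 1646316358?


Difference = 1646316358 - 1646124649 = 191709 seconds
In hours: 191709 / 3600 ≈ 53.3
In days: 191709 / 86400 ≈ 2.22

191709 seconds (53.3 hours / 2.22 days)


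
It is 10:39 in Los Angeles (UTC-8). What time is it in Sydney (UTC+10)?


04:39 (next day)

Time difference = UTC+10 - UTC-8 = +18 hours
New hour = (10 + 18) mod 24
= 28 mod 24 = 4
Minutes unchanged → 04:39; 28 ≥ 24 → next day


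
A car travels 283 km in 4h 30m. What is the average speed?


62.9 km/h

Distance: 283 km
Time: 4h 30m = 270 min = 270/60 = 9/2 hours
Speed = 283 ÷ (9/2) = 283 × 2 / 9 = 566/9 ≈ 62.9 km/h


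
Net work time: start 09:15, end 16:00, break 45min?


Total time = (16×60+0) - (9×60+15)
= 960 - 555 = 405 min
Minus break: 405 - 45 = 360 min
= 6h 0m

6h 0m (360 minutes)


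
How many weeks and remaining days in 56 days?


Weeks: 56 ÷ 7 = 8 remainder 0

8 weeks 0 days


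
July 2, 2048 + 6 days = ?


July 8, 2048

Start: July 2, 2048
Add 6 days
July 2 + 6 = July 8, 2048


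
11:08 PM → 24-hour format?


23:08

Input: 11:08 PM
PM: 11 + 12 = 23


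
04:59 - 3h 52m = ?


Start: 299 minutes from midnight
Subtract: 232 minutes
Remaining: 299 - 232 = 67
Hours: 1, Minutes: 7

01:07


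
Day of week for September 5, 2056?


Tuesday

Zeller's congruence:
q=5, m=9, k=56, j=20
h = (5 + ⌊13×10/5⌋ + 56 + ⌊56/4⌋ + ⌊20/4⌋ - 2×20) mod 7
= (5 + 26 + 56 + 14 + 5 - 40) mod 7
= 66 mod 7 = 3
h=3 → Tuesday


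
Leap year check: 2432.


Rules: divisible by 4 AND (not by 100 OR by 400)
2432 ÷ 4 = 608 exactly → divisible by 4
2432 ÷ 100 = 24 remainder 32 → not divisible by 100
Divisible by 4 but not by 100 → leap year

Yes


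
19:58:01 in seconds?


71881 seconds

Hours: 19 × 3600 = 68400
Minutes: 58 × 60 = 3480
Seconds: 1
Total = 68400 + 3480 + 1 = 71881


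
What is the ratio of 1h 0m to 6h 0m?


Duration 1: 60 minutes
Duration 2: 360 minutes
Ratio = 60:360
GCD = 60
Simplified = 1:6
As a decimal: 1/6 ≈ 0.17

1:6 (0.17)


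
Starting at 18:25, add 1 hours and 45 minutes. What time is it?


Start: 1105 minutes from midnight
Add: 105 minutes
Total: 1210 minutes
Hours: 1210 ÷ 60 = 20 remainder 10

20:10


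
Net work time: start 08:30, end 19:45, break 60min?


Total time = (19×60+45) - (8×60+30)
= 1185 - 510 = 675 min
Minus break: 675 - 60 = 615 min
= 10h 15m

10h 15m (615 minutes)


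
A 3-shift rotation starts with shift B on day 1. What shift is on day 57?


Shift A

Shifts: A, B, C
Start: B (index 1)
Day 57: (1 + 57 - 1) mod 3
= 57 mod 3
= 0
Index 0 → shift A


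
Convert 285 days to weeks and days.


40 weeks 5 days

Weeks: 285 ÷ 7 = 40 remainder 5


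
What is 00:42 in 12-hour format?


Hour: 0
0 → 12 AM (midnight)

12:42 AM


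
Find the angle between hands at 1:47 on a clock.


Hour hand = 1×30 + 47×0.5 = 53.5°
Minute hand = 47×6 = 282°
Difference = |53.5 - 282| = 228.5°
Since > 180°: 360 - 228.5 = 131.5°

131.5°


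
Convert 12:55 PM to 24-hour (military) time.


Input: 12:55 PM
12 PM → 12 (noon)

12:55


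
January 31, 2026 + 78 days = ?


Start: January 31, 2026
Add 78 days
January 31 → February 1: 31 - 31 + 1 = 1 days (78 - 1 = 77 left)
February 1 → March 1: 28 - 1 + 1 = 28 days (77 - 28 = 49 left)
March 1 → April 1: 31 - 1 + 1 = 31 days (49 - 31 = 18 left)
April 1 + 18 = April 19, 2026

April 19, 2026


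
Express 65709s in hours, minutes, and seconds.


Hours: 65709 ÷ 3600 = 18 remainder 909
Minutes: 909 ÷ 60 = 15 remainder 9
Seconds: 9

18h 15m 9s


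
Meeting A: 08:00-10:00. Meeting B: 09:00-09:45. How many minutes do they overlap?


Meeting A: 480-600 (in minutes from midnight)
Meeting B: 540-585
Overlap start = max(480, 540) = 540
Overlap end = min(600, 585) = 585
Overlap = max(0, 585 - 540) = 45 min

45 minutes


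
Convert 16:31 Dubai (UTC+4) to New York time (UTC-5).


Time difference = UTC-5 - UTC+4 = -9 hours
New hour = (16 -9) mod 24
= 7 mod 24 = 7
Minutes unchanged → 07:31

07:31


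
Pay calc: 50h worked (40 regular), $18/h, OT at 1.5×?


$990.00

Regular: 40h × $18 = $720.00
Overtime: 50 - 40 = 10h
OT pay: 10h × $18 × 1.5 = $270.00
Total = $720.00 + $270.00 = $990.00


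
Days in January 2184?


Month: January (month 1)
January has 31 days

31 days


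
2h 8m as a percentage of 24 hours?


0.0889 (8.89%)

Total minutes: 2×60 + 8 = 128
Day = 24×60 = 1440 minutes
Fraction = 128/1440 ≈ 0.0889
As a percentage: 128/1440 × 100 ≈ 8.89%


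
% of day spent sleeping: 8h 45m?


36.5%

Time: 525 minutes
Day: 1440 minutes
Percentage = (525/1440) × 100 ≈ 36.5%


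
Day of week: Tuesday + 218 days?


Wednesday

Start: Tuesday (index 1)
(1 + 218) mod 7
= 219 mod 7
= 2
Index 2 → Wednesday


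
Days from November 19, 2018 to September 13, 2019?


From November 19, 2018 to September 13, 2019
Rest of November 2018: 30 - 19 = 11
Full months: December 31, January 31, February 2019 28, March 31, April 30, May 31, June 30, July 31, August 31
Days into September 2019: 13
Total = 11 + 31 + 31 + 28 + 31 + 30 + 31 + 30 + 31 + 31 + 13 = 298 days

298 days


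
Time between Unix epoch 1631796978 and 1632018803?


Difference = 1632018803 - 1631796978 = 221825 seconds
In hours: 221825 / 3600 ≈ 61.6
In days: 221825 / 86400 ≈ 2.57

221825 seconds (61.6 hours / 2.57 days)


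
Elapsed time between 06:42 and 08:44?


End time in minutes: 8×60 + 44 = 524
Start time in minutes: 6×60 + 42 = 402
Difference = 524 - 402 = 122 minutes
= 2 hours 2 minutes

2h 2m


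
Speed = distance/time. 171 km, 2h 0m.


85.5 km/h

Distance: 171 km
Time: 2 hours
Speed = 171 / 2 = 85.5 km/h


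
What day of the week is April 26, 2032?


Zeller's congruence:
q=26, m=4, k=32, j=20
h = (26 + ⌊13×5/5⌋ + 32 + ⌊32/4⌋ + ⌊20/4⌋ - 2×20) mod 7
= (26 + 13 + 32 + 8 + 5 - 40) mod 7
= 44 mod 7 = 2
h=2 → Monday

Monday


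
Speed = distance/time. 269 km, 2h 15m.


119.6 km/h

Distance: 269 km
Time: 2h 15m = 135 min = 135/60 = 9/4 hours
Speed = 269 ÷ (9/4) = 269 × 4 / 9 = 1076/9 ≈ 119.6 km/h


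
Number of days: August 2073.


Month: August (month 8)
August has 31 days

31 days


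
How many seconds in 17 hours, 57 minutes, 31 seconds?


64651 seconds

Hours: 17 × 3600 = 61200
Minutes: 57 × 60 = 3420
Seconds: 31
Total = 61200 + 3420 + 31 = 64651


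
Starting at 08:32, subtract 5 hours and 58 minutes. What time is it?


Start: 512 minutes from midnight
Subtract: 358 minutes
Remaining: 512 - 358 = 154
Hours: 2, Minutes: 34

02:34


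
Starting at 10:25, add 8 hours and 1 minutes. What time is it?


Start: 625 minutes from midnight
Add: 481 minutes
Total: 1106 minutes
Hours: 1106 ÷ 60 = 18 remainder 26

18:26


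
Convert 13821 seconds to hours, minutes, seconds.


Hours: 13821 ÷ 3600 = 3 remainder 3021
Minutes: 3021 ÷ 60 = 50 remainder 21
Seconds: 21

3h 50m 21s


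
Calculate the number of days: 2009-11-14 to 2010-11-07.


From November 14, 2009 to November 7, 2010
Rest of November 2009: 30 - 14 = 16
Full months: December 31, January 31, February 2010 28, March 31, April 30, May 31, June 30, July 31, August 31, September 30, October 31
Days into November 2010: 7
Total = 16 + 31 + 31 + 28 + 31 + 30 + 31 + 30 + 31 + 31 + 30 + 31 + 7 = 358 days

358 days


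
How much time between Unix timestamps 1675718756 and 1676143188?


424432 seconds (117.9 hours / 4.91 days)

Difference = 1676143188 - 1675718756 = 424432 seconds
In hours: 424432 / 3600 ≈ 117.9
In days: 424432 / 86400 ≈ 4.91


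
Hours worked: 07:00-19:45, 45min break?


12h 0m (720 minutes)

Total time = (19×60+45) - (7×60+0)
= 1185 - 420 = 765 min
Minus break: 765 - 45 = 720 min
= 12h 0m


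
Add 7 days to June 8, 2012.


Start: June 8, 2012
Add 7 days
June 8 + 7 = June 15, 2012

June 15, 2012


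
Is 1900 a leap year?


No

Rules: divisible by 4 AND (not by 100 OR by 400)
1900 ÷ 4 = 475 exactly → divisible by 4
1900 ÷ 100 = 19 exactly → divisible by 100
1900 ÷ 400 = 4 remainder 300 → not divisible by 400
Divisible by 100 but not by 400 → not a leap year


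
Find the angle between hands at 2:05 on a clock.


Hour hand = 2×30 + 5×0.5 = 62.5°
Minute hand = 5×6 = 30°
Difference = |62.5 - 30| = 32.5°

32.5°


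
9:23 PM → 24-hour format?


21:23

Input: 9:23 PM
PM: 9 + 12 = 21


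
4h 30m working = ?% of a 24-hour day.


18.8%

Time: 270 minutes
Day: 1440 minutes
Percentage = (270/1440) × 100 ≈ 18.8%


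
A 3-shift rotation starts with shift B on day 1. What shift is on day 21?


Shifts: A, B, C
Start: B (index 1)
Day 21: (1 + 21 - 1) mod 3
= 21 mod 3
= 0
Index 0 → shift A

Shift A


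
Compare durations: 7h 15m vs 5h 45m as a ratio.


29:23 (1.26)

Duration 1: 435 minutes
Duration 2: 345 minutes
Ratio = 435:345
GCD = 15
Simplified = 29:23
As a decimal: 29/23 ≈ 1.26


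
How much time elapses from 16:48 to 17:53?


1h 5m

End time in minutes: 17×60 + 53 = 1073
Start time in minutes: 16×60 + 48 = 1008
Difference = 1073 - 1008 = 65 minutes
= 1 hours 5 minutes


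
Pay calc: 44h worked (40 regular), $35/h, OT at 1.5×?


$1610.00

Regular: 40h × $35 = $1400.00
Overtime: 44 - 40 = 4h
OT pay: 4h × $35 × 1.5 = $210.00
Total = $1400.00 + $210.00 = $1610.00


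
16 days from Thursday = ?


Start: Thursday (index 3)
(3 + 16) mod 7
= 19 mod 7
= 5
Index 5 → Saturday

Saturday


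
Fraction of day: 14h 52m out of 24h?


0.6194 (61.94%)

Total minutes: 14×60 + 52 = 892
Day = 24×60 = 1440 minutes
Fraction = 892/1440 ≈ 0.6194
As a percentage: 892/1440 × 100 ≈ 61.94%


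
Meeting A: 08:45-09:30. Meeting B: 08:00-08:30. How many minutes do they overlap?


0 minutes

Meeting A: 525-570 (in minutes from midnight)
Meeting B: 480-510
Overlap start = max(525, 480) = 525
Overlap end = min(570, 510) = 510
Overlap = max(0, 510 - 525) = 0 min


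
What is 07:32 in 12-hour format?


7:32 AM

Hour: 7
7 < 12 → AM


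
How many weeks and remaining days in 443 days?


Weeks: 443 ÷ 7 = 63 remainder 2

63 weeks 2 days


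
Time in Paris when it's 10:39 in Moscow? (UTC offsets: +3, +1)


Time difference = UTC+1 - UTC+3 = -2 hours
New hour = (10 -2) mod 24
= 8 mod 24 = 8
Minutes unchanged → 08:39

08:39


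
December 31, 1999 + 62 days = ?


March 2, 2000

Start: December 31, 1999
Add 62 days
December 31 → January 1: 31 - 31 + 1 = 1 days (62 - 1 = 61 left)
January 1 → February 1: 31 - 1 + 1 = 31 days (61 - 31 = 30 left)
February 1 → March 1: 29 - 1 + 1 = 29 days (30 - 29 = 1 left)
March 1 + 1 = March 2, 2000


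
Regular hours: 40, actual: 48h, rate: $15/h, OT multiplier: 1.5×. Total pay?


$780.00

Regular: 40h × $15 = $600.00
Overtime: 48 - 40 = 8h
OT pay: 8h × $15 × 1.5 = $180.00
Total = $600.00 + $180.00 = $780.00


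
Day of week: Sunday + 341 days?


Start: Sunday (index 6)
(6 + 341) mod 7
= 347 mod 7
= 4
Index 4 → Friday

Friday


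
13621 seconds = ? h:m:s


3h 47m 1s

Hours: 13621 ÷ 3600 = 3 remainder 2821
Minutes: 2821 ÷ 60 = 47 remainder 1
Seconds: 1


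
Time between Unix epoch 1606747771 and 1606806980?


59209 seconds (16.4 hours / 0.69 days)

Difference = 1606806980 - 1606747771 = 59209 seconds
In hours: 59209 / 3600 ≈ 16.4
In days: 59209 / 86400 ≈ 0.69


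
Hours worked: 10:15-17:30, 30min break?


Total time = (17×60+30) - (10×60+15)
= 1050 - 615 = 435 min
Minus break: 435 - 30 = 405 min
= 6h 45m

6h 45m (405 minutes)


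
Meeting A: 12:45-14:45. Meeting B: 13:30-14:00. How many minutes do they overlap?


30 minutes

Meeting A: 765-885 (in minutes from midnight)
Meeting B: 810-840
Overlap start = max(765, 810) = 810
Overlap end = min(885, 840) = 840
Overlap = max(0, 840 - 810) = 30 min


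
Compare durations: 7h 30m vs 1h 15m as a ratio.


6:1 (6.00)

Duration 1: 450 minutes
Duration 2: 75 minutes
Ratio = 450:75
GCD = 75
Simplified = 6:1
As a decimal: 6/1 = 6.00


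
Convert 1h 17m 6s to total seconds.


Hours: 1 × 3600 = 3600
Minutes: 17 × 60 = 1020
Seconds: 6
Total = 3600 + 1020 + 6 = 4626

4626 seconds


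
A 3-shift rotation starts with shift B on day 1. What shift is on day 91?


Shifts: A, B, C
Start: B (index 1)
Day 91: (1 + 91 - 1) mod 3
= 91 mod 3
= 1
Index 1 → shift B

Shift B


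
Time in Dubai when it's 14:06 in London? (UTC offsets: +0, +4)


18:06

Time difference = UTC+4 - UTC+0 = +4 hours
New hour = (14 + 4) mod 24
= 18 mod 24 = 18
Minutes unchanged → 18:06


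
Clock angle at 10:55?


2.5°

Hour hand = 10×30 + 55×0.5 = 327.5°
Minute hand = 55×6 = 330°
Difference = |327.5 - 330| = 2.5°


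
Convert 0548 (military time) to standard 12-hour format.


5:48 AM

Hour: 5
5 < 12 → AM


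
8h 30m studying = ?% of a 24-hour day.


Time: 510 minutes
Day: 1440 minutes
Percentage = (510/1440) × 100 ≈ 35.4%

35.4%


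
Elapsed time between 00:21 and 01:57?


End time in minutes: 1×60 + 57 = 117
Start time in minutes: 0×60 + 21 = 21
Difference = 117 - 21 = 96 minutes
= 1 hours 36 minutes

1h 36m


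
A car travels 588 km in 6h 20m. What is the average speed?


Distance: 588 km
Time: 6h 20m = 380 min = 380/60 = 19/3 hours
Speed = 588 ÷ (19/3) = 588 × 3 / 19 = 1764/19 ≈ 92.8 km/h

92.8 km/h


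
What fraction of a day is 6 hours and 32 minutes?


0.2722 (27.22%)

Total minutes: 6×60 + 32 = 392
Day = 24×60 = 1440 minutes
Fraction = 392/1440 ≈ 0.2722
As a percentage: 392/1440 × 100 ≈ 27.22%


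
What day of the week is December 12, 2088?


Sunday

Zeller's congruence:
q=12, m=12, k=88, j=20
h = (12 + ⌊13×13/5⌋ + 88 + ⌊88/4⌋ + ⌊20/4⌋ - 2×20) mod 7
= (12 + 33 + 88 + 22 + 5 - 40) mod 7
= 120 mod 7 = 1
h=1 → Sunday


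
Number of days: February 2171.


Month: February (month 2)
February: 28 or 29 (leap year)
2171 leap year? No

28 days


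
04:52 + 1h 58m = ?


Start: 292 minutes from midnight
Add: 118 minutes
Total: 410 minutes
Hours: 410 ÷ 60 = 6 remainder 50

06:50


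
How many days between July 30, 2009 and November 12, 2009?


105 days

From July 30, 2009 to November 12, 2009
Rest of July 2009: 31 - 30 = 1
Full months: August 31, September 30, October 31
Days into November 2009: 12
Total = 1 + 31 + 30 + 31 + 12 = 105 days


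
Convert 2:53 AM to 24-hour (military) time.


Input: 2:53 AM
AM hour stays: 2

02:53


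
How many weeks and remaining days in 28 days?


4 weeks 0 days

Weeks: 28 ÷ 7 = 4 remainder 0


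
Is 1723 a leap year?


Rules: divisible by 4 AND (not by 100 OR by 400)
1723 ÷ 4 = 430 remainder 3 → not divisible by 4
Not divisible by 4 → not a leap year

No


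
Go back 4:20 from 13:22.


Start: 802 minutes from midnight
Subtract: 260 minutes
Remaining: 802 - 260 = 542
Hours: 9, Minutes: 2

09:02


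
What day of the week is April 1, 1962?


Sunday

Zeller's congruence:
q=1, m=4, k=62, j=19
h = (1 + ⌊13×5/5⌋ + 62 + ⌊62/4⌋ + ⌊19/4⌋ - 2×19) mod 7
= (1 + 13 + 62 + 15 + 4 - 38) mod 7
= 57 mod 7 = 1
h=1 → Sunday


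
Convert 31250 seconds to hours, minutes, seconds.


8h 40m 50s

Hours: 31250 ÷ 3600 = 8 remainder 2450
Minutes: 2450 ÷ 60 = 40 remainder 50
Seconds: 50


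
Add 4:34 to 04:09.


Start: 249 minutes from midnight
Add: 274 minutes
Total: 523 minutes
Hours: 523 ÷ 60 = 8 remainder 43

08:43


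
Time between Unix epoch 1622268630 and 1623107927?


839297 seconds (233.1 hours / 9.71 days)

Difference = 1623107927 - 1622268630 = 839297 seconds
In hours: 839297 / 3600 ≈ 233.1
In days: 839297 / 86400 ≈ 9.71


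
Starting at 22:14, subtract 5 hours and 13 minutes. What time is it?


Start: 1334 minutes from midnight
Subtract: 313 minutes
Remaining: 1334 - 313 = 1021
Hours: 17, Minutes: 1

17:01


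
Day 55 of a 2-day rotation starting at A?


Shift A

Shifts: A, B
Start: A (index 0)
Day 55: (0 + 55 - 1) mod 2
= 54 mod 2
= 0
Index 0 → shift A


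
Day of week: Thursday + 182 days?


Start: Thursday (index 3)
(3 + 182) mod 7
= 185 mod 7
= 3
Index 3 → Thursday

Thursday


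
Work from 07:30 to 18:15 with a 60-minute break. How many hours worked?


9h 45m (585 minutes)

Total time = (18×60+15) - (7×60+30)
= 1095 - 450 = 645 min
Minus break: 645 - 60 = 585 min
= 9h 45m


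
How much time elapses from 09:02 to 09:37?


End time in minutes: 9×60 + 37 = 577
Start time in minutes: 9×60 + 2 = 542
Difference = 577 - 542 = 35 minutes
= 0 hours 35 minutes

0h 35m


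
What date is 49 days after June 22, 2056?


Start: June 22, 2056
Add 49 days
June 22 → July 1: 30 - 22 + 1 = 9 days (49 - 9 = 40 left)
July 1 → August 1: 31 - 1 + 1 = 31 days (40 - 31 = 9 left)
August 1 + 9 = August 10, 2056

August 10, 2056


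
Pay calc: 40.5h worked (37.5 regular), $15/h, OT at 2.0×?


Regular: 37.5h × $15 = $562.50
Overtime: 40.5 - 37.5 = 3.0h
OT pay: 3.0h × $15 × 2.0 = $90.00
Total = $562.50 + $90.00 = $652.50

$652.50


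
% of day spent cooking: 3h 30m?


Time: 210 minutes
Day: 1440 minutes
Percentage = (210/1440) × 100 ≈ 14.6%

14.6%


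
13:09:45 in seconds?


47385 seconds

Hours: 13 × 3600 = 46800
Minutes: 9 × 60 = 540
Seconds: 45
Total = 46800 + 540 + 45 = 47385


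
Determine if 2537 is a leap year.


No

Rules: divisible by 4 AND (not by 100 OR by 400)
2537 ÷ 4 = 634 remainder 1 → not divisible by 4
Not divisible by 4 → not a leap year


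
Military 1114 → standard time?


11:14 AM

Hour: 11
11 < 12 → AM


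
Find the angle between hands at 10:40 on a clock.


Hour hand = 10×30 + 40×0.5 = 320.0°
Minute hand = 40×6 = 240°
Difference = |320.0 - 240| = 80.0°

80.0°


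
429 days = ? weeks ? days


61 weeks 2 days

Weeks: 429 ÷ 7 = 61 remainder 2


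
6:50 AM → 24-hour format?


06:50

Input: 6:50 AM
AM hour stays: 6


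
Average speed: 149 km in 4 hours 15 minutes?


Distance: 149 km
Time: 4h 15m = 255 min = 255/60 = 17/4 hours
Speed = 149 ÷ (17/4) = 149 × 4 / 17 = 596/17 ≈ 35.1 km/h

35.1 km/h


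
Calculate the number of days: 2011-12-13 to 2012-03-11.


89 days

From December 13, 2011 to March 11, 2012
Rest of December 2011: 31 - 13 = 18
Full months: January 31, February 2012 29
Days into March 2012: 11
Total = 18 + 31 + 29 + 11 = 89 days


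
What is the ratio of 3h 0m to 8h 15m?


Duration 1: 180 minutes
Duration 2: 495 minutes
Ratio = 180:495
GCD = 45
Simplified = 4:11
As a decimal: 4/11 ≈ 0.36

4:11 (0.36)


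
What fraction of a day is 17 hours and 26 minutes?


Total minutes: 17×60 + 26 = 1046
Day = 24×60 = 1440 minutes
Fraction = 1046/1440 ≈ 0.7264
As a percentage: 1046/1440 × 100 ≈ 72.64%

0.7264 (72.64%)


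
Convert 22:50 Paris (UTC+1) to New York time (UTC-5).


16:50

Time difference = UTC-5 - UTC+1 = -6 hours
New hour = (22 -6) mod 24
= 16 mod 24 = 16
Minutes unchanged → 16:50


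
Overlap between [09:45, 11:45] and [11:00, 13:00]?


45 minutes

Meeting A: 585-705 (in minutes from midnight)
Meeting B: 660-780
Overlap start = max(585, 660) = 660
Overlap end = min(705, 780) = 705
Overlap = max(0, 705 - 660) = 45 min


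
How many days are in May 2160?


Month: May (month 5)
May has 31 days

31 days


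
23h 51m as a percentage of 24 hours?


Total minutes: 23×60 + 51 = 1431
Day = 24×60 = 1440 minutes
Fraction = 1431/1440 ≈ 0.9938
As a percentage: 1431/1440 × 100 ≈ 99.38%

0.9938 (99.38%)


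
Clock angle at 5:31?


Hour hand = 5×30 + 31×0.5 = 165.5°
Minute hand = 31×6 = 186°
Difference = |165.5 - 186| = 20.5°

20.5°


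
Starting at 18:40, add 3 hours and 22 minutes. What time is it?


Start: 1120 minutes from midnight
Add: 202 minutes
Total: 1322 minutes
Hours: 1322 ÷ 60 = 22 remainder 2

22:02


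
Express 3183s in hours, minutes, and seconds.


0h 53m 3s

Hours: 3183 ÷ 3600 = 0 remainder 3183
Minutes: 3183 ÷ 60 = 53 remainder 3
Seconds: 3


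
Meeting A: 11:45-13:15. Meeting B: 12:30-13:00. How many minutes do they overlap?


Meeting A: 705-795 (in minutes from midnight)
Meeting B: 750-780
Overlap start = max(705, 750) = 750
Overlap end = min(795, 780) = 780
Overlap = max(0, 780 - 750) = 30 min

30 minutes


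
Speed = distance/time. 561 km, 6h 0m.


93.5 km/h

Distance: 561 km
Time: 6 hours
Speed = 561 / 6 = 93.5 km/h


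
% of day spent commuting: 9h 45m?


40.6%

Time: 585 minutes
Day: 1440 minutes
Percentage = (585/1440) × 100 ≈ 40.6%


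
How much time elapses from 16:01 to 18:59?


2h 58m

End time in minutes: 18×60 + 59 = 1139
Start time in minutes: 16×60 + 1 = 961
Difference = 1139 - 961 = 178 minutes
= 2 hours 58 minutes


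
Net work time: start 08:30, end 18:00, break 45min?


8h 45m (525 minutes)

Total time = (18×60+0) - (8×60+30)
= 1080 - 510 = 570 min
Minus break: 570 - 45 = 525 min
= 8h 45m


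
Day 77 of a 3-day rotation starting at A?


Shifts: A, B, C
Start: A (index 0)
Day 77: (0 + 77 - 1) mod 3
= 76 mod 3
= 1
Index 1 → shift B

Shift B


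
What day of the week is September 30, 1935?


Monday

Zeller's congruence:
q=30, m=9, k=35, j=19
h = (30 + ⌊13×10/5⌋ + 35 + ⌊35/4⌋ + ⌊19/4⌋ - 2×19) mod 7
= (30 + 26 + 35 + 8 + 4 - 38) mod 7
= 65 mod 7 = 2
h=2 → Monday


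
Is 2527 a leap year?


No

Rules: divisible by 4 AND (not by 100 OR by 400)
2527 ÷ 4 = 631 remainder 3 → not divisible by 4
Not divisible by 4 → not a leap year


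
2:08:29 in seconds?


7709 seconds

Hours: 2 × 3600 = 7200
Minutes: 8 × 60 = 480
Seconds: 29
Total = 7200 + 480 + 29 = 7709


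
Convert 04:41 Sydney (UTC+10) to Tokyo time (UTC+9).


Time difference = UTC+9 - UTC+10 = -1 hours
New hour = (4 -1) mod 24
= 3 mod 24 = 3
Minutes unchanged → 03:41

03:41


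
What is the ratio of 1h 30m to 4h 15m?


Duration 1: 90 minutes
Duration 2: 255 minutes
Ratio = 90:255
GCD = 15
Simplified = 6:17
As a decimal: 6/17 ≈ 0.35

6:17 (0.35)


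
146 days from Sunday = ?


Start: Sunday (index 6)
(6 + 146) mod 7
= 152 mod 7
= 5
Index 5 → Saturday

Saturday


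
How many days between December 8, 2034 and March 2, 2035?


84 days

From December 8, 2034 to March 2, 2035
Rest of December 2034: 31 - 8 = 23
Full months: January 31, February 2035 28
Days into March 2035: 2
Total = 23 + 31 + 28 + 2 = 84 days


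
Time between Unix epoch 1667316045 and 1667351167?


Difference = 1667351167 - 1667316045 = 35122 seconds
In hours: 35122 / 3600 ≈ 9.8
In days: 35122 / 86400 ≈ 0.41

35122 seconds (9.8 hours / 0.41 days)


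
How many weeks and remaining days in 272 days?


Weeks: 272 ÷ 7 = 38 remainder 6

38 weeks 6 days


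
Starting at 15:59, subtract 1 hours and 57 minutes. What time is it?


Start: 959 minutes from midnight
Subtract: 117 minutes
Remaining: 959 - 117 = 842
Hours: 14, Minutes: 2

14:02


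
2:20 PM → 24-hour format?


Input: 2:20 PM
PM: 2 + 12 = 14

14:20


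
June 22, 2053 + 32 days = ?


July 24, 2053

Start: June 22, 2053
Add 32 days
June 22 → July 1: 30 - 22 + 1 = 9 days (32 - 9 = 23 left)
July 1 + 23 = July 24, 2053


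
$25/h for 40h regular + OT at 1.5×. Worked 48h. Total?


$1300.00

Regular: 40h × $25 = $1000.00
Overtime: 48 - 40 = 8h
OT pay: 8h × $25 × 1.5 = $300.00
Total = $1000.00 + $300.00 = $1300.00


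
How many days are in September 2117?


30 days

Month: September (month 9)
September has 30 days


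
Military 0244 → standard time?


2:44 AM

Hour: 2
2 < 12 → AM


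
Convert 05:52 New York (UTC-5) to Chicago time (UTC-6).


Time difference = UTC-6 - UTC-5 = -1 hours
New hour = (5 -1) mod 24
= 4 mod 24 = 4
Minutes unchanged → 04:52

04:52


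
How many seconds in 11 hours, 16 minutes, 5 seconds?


40565 seconds

Hours: 11 × 3600 = 39600
Minutes: 16 × 60 = 960
Seconds: 5
Total = 39600 + 960 + 5 = 40565


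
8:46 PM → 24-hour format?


20:46

Input: 8:46 PM
PM: 8 + 12 = 20


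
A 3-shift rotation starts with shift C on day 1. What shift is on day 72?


Shifts: A, B, C
Start: C (index 2)
Day 72: (2 + 72 - 1) mod 3
= 73 mod 3
= 1
Index 1 → shift B

Shift B


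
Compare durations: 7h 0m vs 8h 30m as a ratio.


14:17 (0.82)

Duration 1: 420 minutes
Duration 2: 510 minutes
Ratio = 420:510
GCD = 30
Simplified = 14:17
As a decimal: 14/17 ≈ 0.82


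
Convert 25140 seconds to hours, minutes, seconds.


Hours: 25140 ÷ 3600 = 6 remainder 3540
Minutes: 3540 ÷ 60 = 59 remainder 0
Seconds: 0

6h 59m 0s


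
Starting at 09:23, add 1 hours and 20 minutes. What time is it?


Start: 563 minutes from midnight
Add: 80 minutes
Total: 643 minutes
Hours: 643 ÷ 60 = 10 remainder 43

10:43


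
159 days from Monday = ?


Saturday

Start: Monday (index 0)
(0 + 159) mod 7
= 159 mod 7
= 5
Index 5 → Saturday


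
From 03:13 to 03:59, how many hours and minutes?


0h 46m

End time in minutes: 3×60 + 59 = 239
Start time in minutes: 3×60 + 13 = 193
Difference = 239 - 193 = 46 minutes
= 0 hours 46 minutes


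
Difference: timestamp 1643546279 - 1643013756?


532523 seconds (147.9 hours / 6.16 days)

Difference = 1643546279 - 1643013756 = 532523 seconds
In hours: 532523 / 3600 ≈ 147.9
In days: 532523 / 86400 ≈ 6.16


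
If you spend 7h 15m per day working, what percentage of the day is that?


Time: 435 minutes
Day: 1440 minutes
Percentage = (435/1440) × 100 ≈ 30.2%

30.2%


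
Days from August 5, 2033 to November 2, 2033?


89 days

From August 5, 2033 to November 2, 2033
Rest of August 2033: 31 - 5 = 26
Full months: September 30, October 31
Days into November 2033: 2
Total = 26 + 30 + 31 + 2 = 89 days


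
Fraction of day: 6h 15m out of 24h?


0.2604 (26.04%)

Total minutes: 6×60 + 15 = 375
Day = 24×60 = 1440 minutes
Fraction = 375/1440 ≈ 0.2604
As a percentage: 375/1440 × 100 ≈ 26.04%


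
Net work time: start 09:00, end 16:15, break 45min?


6h 30m (390 minutes)

Total time = (16×60+15) - (9×60+0)
= 975 - 540 = 435 min
Minus break: 435 - 45 = 390 min
= 6h 30m


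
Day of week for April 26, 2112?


Zeller's congruence:
q=26, m=4, k=12, j=21
h = (26 + ⌊13×5/5⌋ + 12 + ⌊12/4⌋ + ⌊21/4⌋ - 2×21) mod 7
= (26 + 13 + 12 + 3 + 5 - 42) mod 7
= 17 mod 7 = 3
h=3 → Tuesday

Tuesday


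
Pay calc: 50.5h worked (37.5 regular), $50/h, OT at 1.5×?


Regular: 37.5h × $50 = $1875.00
Overtime: 50.5 - 37.5 = 13.0h
OT pay: 13.0h × $50 × 1.5 = $975.00
Total = $1875.00 + $975.00 = $2850.00

$2850.00


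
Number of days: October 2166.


31 days

Month: October (month 10)
October has 31 days


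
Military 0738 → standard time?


Hour: 7
7 < 12 → AM

7:38 AM


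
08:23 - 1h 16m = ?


Start: 503 minutes from midnight
Subtract: 76 minutes
Remaining: 503 - 76 = 427
Hours: 7, Minutes: 7

07:07


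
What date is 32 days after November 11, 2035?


December 13, 2035

Start: November 11, 2035
Add 32 days
November 11 → December 1: 30 - 11 + 1 = 20 days (32 - 20 = 12 left)
December 1 + 12 = December 13, 2035


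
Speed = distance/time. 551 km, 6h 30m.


84.8 km/h

Distance: 551 km
Time: 6h 30m = 390 min = 390/60 = 13/2 hours
Speed = 551 ÷ (13/2) = 551 × 2 / 13 = 1102/13 ≈ 84.8 km/h


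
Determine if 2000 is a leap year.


Rules: divisible by 4 AND (not by 100 OR by 400)
2000 ÷ 4 = 500 exactly → divisible by 4
2000 ÷ 100 = 20 exactly → divisible by 100
2000 ÷ 400 = 5 exactly → divisible by 400
Divisible by 400 → leap year

Yes


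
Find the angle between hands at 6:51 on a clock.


Hour hand = 6×30 + 51×0.5 = 205.5°
Minute hand = 51×6 = 306°
Difference = |205.5 - 306| = 100.5°

100.5°


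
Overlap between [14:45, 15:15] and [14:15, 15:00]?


15 minutes

Meeting A: 885-915 (in minutes from midnight)
Meeting B: 855-900
Overlap start = max(885, 855) = 885
Overlap end = min(915, 900) = 900
Overlap = max(0, 900 - 885) = 15 min


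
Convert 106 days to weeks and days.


Weeks: 106 ÷ 7 = 15 remainder 1

15 weeks 1 days


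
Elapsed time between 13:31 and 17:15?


3h 44m

End time in minutes: 17×60 + 15 = 1035
Start time in minutes: 13×60 + 31 = 811
Difference = 1035 - 811 = 224 minutes
= 3 hours 44 minutes


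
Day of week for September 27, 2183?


Saturday

Zeller's congruence:
q=27, m=9, k=83, j=21
h = (27 + ⌊13×10/5⌋ + 83 + ⌊83/4⌋ + ⌊21/4⌋ - 2×21) mod 7
= (27 + 26 + 83 + 20 + 5 - 42) mod 7
= 119 mod 7 = 0
h=0 → Saturday


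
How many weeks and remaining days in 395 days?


56 weeks 3 days

Weeks: 395 ÷ 7 = 56 remainder 3


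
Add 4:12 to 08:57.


13:09

Start: 537 minutes from midnight
Add: 252 minutes
Total: 789 minutes
Hours: 789 ÷ 60 = 13 remainder 9


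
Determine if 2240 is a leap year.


Rules: divisible by 4 AND (not by 100 OR by 400)
2240 ÷ 4 = 560 exactly → divisible by 4
2240 ÷ 100 = 22 remainder 40 → not divisible by 100
Divisible by 4 but not by 100 → leap year

Yes


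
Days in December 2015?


31 days

Month: December (month 12)
December has 31 days


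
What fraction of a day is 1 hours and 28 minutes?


Total minutes: 1×60 + 28 = 88
Day = 24×60 = 1440 minutes
Fraction = 88/1440 ≈ 0.0611
As a percentage: 88/1440 × 100 ≈ 6.11%

0.0611 (6.11%)


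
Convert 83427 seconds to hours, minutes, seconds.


23h 10m 27s

Hours: 83427 ÷ 3600 = 23 remainder 627
Minutes: 627 ÷ 60 = 10 remainder 27
Seconds: 27


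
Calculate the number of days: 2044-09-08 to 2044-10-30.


From September 8, 2044 to October 30, 2044
Rest of September 2044: 30 - 8 = 22
Days into October 2044: 30
Total = 22 + 30 = 52 days

52 days


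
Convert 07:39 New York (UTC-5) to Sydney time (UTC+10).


22:39

Time difference = UTC+10 - UTC-5 = +15 hours
New hour = (7 + 15) mod 24
= 22 mod 24 = 22
Minutes unchanged → 22:39


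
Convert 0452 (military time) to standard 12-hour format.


4:52 AM

Hour: 4
4 < 12 → AM


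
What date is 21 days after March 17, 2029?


April 7, 2029

Start: March 17, 2029
Add 21 days
March 17 → April 1: 31 - 17 + 1 = 15 days (21 - 15 = 6 left)
April 1 + 6 = April 7, 2029


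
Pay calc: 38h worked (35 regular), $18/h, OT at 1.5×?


$711.00

Regular: 35h × $18 = $630.00
Overtime: 38 - 35 = 3h
OT pay: 3h × $18 × 1.5 = $81.00
Total = $630.00 + $81.00 = $711.00


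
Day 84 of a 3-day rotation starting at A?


Shift C

Shifts: A, B, C
Start: A (index 0)
Day 84: (0 + 84 - 1) mod 3
= 83 mod 3
= 2
Index 2 → shift C


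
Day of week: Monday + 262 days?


Start: Monday (index 0)
(0 + 262) mod 7
= 262 mod 7
= 3
Index 3 → Thursday

Thursday


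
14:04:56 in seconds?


50696 seconds

Hours: 14 × 3600 = 50400
Minutes: 4 × 60 = 240
Seconds: 56
Total = 50400 + 240 + 56 = 50696


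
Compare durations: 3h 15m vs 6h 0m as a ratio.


Duration 1: 195 minutes
Duration 2: 360 minutes
Ratio = 195:360
GCD = 15
Simplified = 13:24
As a decimal: 13/24 ≈ 0.54

13:24 (0.54)


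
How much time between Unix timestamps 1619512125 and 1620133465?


621340 seconds (172.6 hours / 7.19 days)

Difference = 1620133465 - 1619512125 = 621340 seconds
In hours: 621340 / 3600 ≈ 172.6
In days: 621340 / 86400 ≈ 7.19


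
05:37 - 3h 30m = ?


02:07

Start: 337 minutes from midnight
Subtract: 210 minutes
Remaining: 337 - 210 = 127
Hours: 2, Minutes: 7


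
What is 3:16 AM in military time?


Input: 3:16 AM
AM hour stays: 3

03:16


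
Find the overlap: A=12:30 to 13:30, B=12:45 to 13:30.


Meeting A: 750-810 (in minutes from midnight)
Meeting B: 765-810
Overlap start = max(750, 765) = 765
Overlap end = min(810, 810) = 810
Overlap = max(0, 810 - 765) = 45 min

45 minutes


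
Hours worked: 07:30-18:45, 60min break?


Total time = (18×60+45) - (7×60+30)
= 1125 - 450 = 675 min
Minus break: 675 - 60 = 615 min
= 10h 15m

10h 15m (615 minutes)


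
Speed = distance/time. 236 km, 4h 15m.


55.5 km/h

Distance: 236 km
Time: 4h 15m = 255 min = 255/60 = 17/4 hours
Speed = 236 ÷ (17/4) = 236 × 4 / 17 = 944/17 ≈ 55.5 km/h


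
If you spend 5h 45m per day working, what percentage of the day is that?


24.0%

Time: 345 minutes
Day: 1440 minutes
Percentage = (345/1440) × 100 ≈ 24.0%


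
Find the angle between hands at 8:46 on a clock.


13.0°

Hour hand = 8×30 + 46×0.5 = 263.0°
Minute hand = 46×6 = 276°
Difference = |263.0 - 276| = 13.0°


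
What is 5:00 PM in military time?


17:00

Input: 5:00 PM
PM: 5 + 12 = 17


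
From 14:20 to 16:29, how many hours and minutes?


2h 9m

End time in minutes: 16×60 + 29 = 989
Start time in minutes: 14×60 + 20 = 860
Difference = 989 - 860 = 129 minutes
= 2 hours 9 minutes


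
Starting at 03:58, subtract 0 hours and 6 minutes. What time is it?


Start: 238 minutes from midnight
Subtract: 6 minutes
Remaining: 238 - 6 = 232
Hours: 3, Minutes: 52

03:52


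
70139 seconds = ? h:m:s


19h 28m 59s

Hours: 70139 ÷ 3600 = 19 remainder 1739
Minutes: 1739 ÷ 60 = 28 remainder 59
Seconds: 59


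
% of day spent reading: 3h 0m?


12.5%

Time: 180 minutes
Day: 1440 minutes
Percentage = (180/1440) × 100 = 12.5%


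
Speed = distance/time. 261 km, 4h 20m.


60.2 km/h

Distance: 261 km
Time: 4h 20m = 260 min = 260/60 = 13/3 hours
Speed = 261 ÷ (13/3) = 261 × 3 / 13 = 783/13 ≈ 60.2 km/h


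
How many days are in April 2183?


30 days

Month: April (month 4)
April has 30 days


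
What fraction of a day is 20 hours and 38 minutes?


Total minutes: 20×60 + 38 = 1238
Day = 24×60 = 1440 minutes
Fraction = 1238/1440 ≈ 0.8597
As a percentage: 1238/1440 × 100 ≈ 85.97%

0.8597 (85.97%)


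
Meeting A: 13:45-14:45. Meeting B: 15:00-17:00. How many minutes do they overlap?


Meeting A: 825-885 (in minutes from midnight)
Meeting B: 900-1020
Overlap start = max(825, 900) = 900
Overlap end = min(885, 1020) = 885
Overlap = max(0, 885 - 900) = 0 min

0 minutes


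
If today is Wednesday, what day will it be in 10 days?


Start: Wednesday (index 2)
(2 + 10) mod 7
= 12 mod 7
= 5
Index 5 → Saturday

Saturday


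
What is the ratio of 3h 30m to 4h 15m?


14:17 (0.82)

Duration 1: 210 minutes
Duration 2: 255 minutes
Ratio = 210:255
GCD = 15
Simplified = 14:17
As a decimal: 14/17 ≈ 0.82


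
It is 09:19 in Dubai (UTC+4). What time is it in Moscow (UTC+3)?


Time difference = UTC+3 - UTC+4 = -1 hours
New hour = (9 -1) mod 24
= 8 mod 24 = 8
Minutes unchanged → 08:19

08:19


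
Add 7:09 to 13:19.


Start: 799 minutes from midnight
Add: 429 minutes
Total: 1228 minutes
Hours: 1228 ÷ 60 = 20 remainder 28

20:28


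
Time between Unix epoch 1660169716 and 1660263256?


Difference = 1660263256 - 1660169716 = 93540 seconds
In hours: 93540 / 3600 ≈ 26.0
In days: 93540 / 86400 ≈ 1.08

93540 seconds (26.0 hours / 1.08 days)


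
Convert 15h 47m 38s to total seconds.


56858 seconds

Hours: 15 × 3600 = 54000
Minutes: 47 × 60 = 2820
Seconds: 38
Total = 54000 + 2820 + 38 = 56858


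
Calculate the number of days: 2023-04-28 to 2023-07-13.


From April 28, 2023 to July 13, 2023
Rest of April 2023: 30 - 28 = 2
Full months: May 31, June 30
Days into July 2023: 13
Total = 2 + 31 + 30 + 13 = 76 days

76 days


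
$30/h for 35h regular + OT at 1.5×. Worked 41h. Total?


$1320.00

Regular: 35h × $30 = $1050.00
Overtime: 41 - 35 = 6h
OT pay: 6h × $30 × 1.5 = $270.00
Total = $1050.00 + $270.00 = $1320.00


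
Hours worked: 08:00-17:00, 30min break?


Total time = (17×60+0) - (8×60+0)
= 1020 - 480 = 540 min
Minus break: 540 - 30 = 510 min
= 8h 30m

8h 30m (510 minutes)


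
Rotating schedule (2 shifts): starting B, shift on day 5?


Shift B

Shifts: A, B
Start: B (index 1)
Day 5: (1 + 5 - 1) mod 2
= 5 mod 2
= 1
Index 1 → shift B


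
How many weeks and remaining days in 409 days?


58 weeks 3 days

Weeks: 409 ÷ 7 = 58 remainder 3


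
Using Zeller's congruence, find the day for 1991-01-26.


Saturday

Zeller's congruence:
q=26, m=13, k=90, j=19
h = (26 + ⌊13×14/5⌋ + 90 + ⌊90/4⌋ + ⌊19/4⌋ - 2×19) mod 7
= (26 + 36 + 90 + 22 + 4 - 38) mod 7
= 140 mod 7 = 0
h=0 → Saturday


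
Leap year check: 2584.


Rules: divisible by 4 AND (not by 100 OR by 400)
2584 ÷ 4 = 646 exactly → divisible by 4
2584 ÷ 100 = 25 remainder 84 → not divisible by 100
Divisible by 4 but not by 100 → leap year

Yes


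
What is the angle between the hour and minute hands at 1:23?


96.5°

Hour hand = 1×30 + 23×0.5 = 41.5°
Minute hand = 23×6 = 138°
Difference = |41.5 - 138| = 96.5°


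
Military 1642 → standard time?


Hour: 16
16 - 12 = 4 → PM

4:42 PM


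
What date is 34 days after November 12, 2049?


December 16, 2049

Start: November 12, 2049
Add 34 days
November 12 → December 1: 30 - 12 + 1 = 19 days (34 - 19 = 15 left)
December 1 + 15 = December 16, 2049


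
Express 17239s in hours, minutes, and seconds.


Hours: 17239 ÷ 3600 = 4 remainder 2839
Minutes: 2839 ÷ 60 = 47 remainder 19
Seconds: 19

4h 47m 19s


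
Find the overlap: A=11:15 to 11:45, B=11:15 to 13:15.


Meeting A: 675-705 (in minutes from midnight)
Meeting B: 675-795
Overlap start = max(675, 675) = 675
Overlap end = min(705, 795) = 705
Overlap = max(0, 705 - 675) = 30 min

30 minutes


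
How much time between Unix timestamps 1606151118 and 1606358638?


207520 seconds (57.6 hours / 2.40 days)

Difference = 1606358638 - 1606151118 = 207520 seconds
In hours: 207520 / 3600 ≈ 57.6
In days: 207520 / 86400 ≈ 2.40


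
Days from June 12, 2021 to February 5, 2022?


238 days

From June 12, 2021 to February 5, 2022
Rest of June 2021: 30 - 12 = 18
Full months: July 31, August 31, September 30, October 31, November 30, December 31, January 31
Days into February 2022: 5
Total = 18 + 31 + 31 + 30 + 31 + 30 + 31 + 31 + 5 = 238 days


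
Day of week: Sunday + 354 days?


Start: Sunday (index 6)
(6 + 354) mod 7
= 360 mod 7
= 3
Index 3 → Thursday

Thursday


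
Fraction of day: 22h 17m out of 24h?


Total minutes: 22×60 + 17 = 1337
Day = 24×60 = 1440 minutes
Fraction = 1337/1440 ≈ 0.9285
As a percentage: 1337/1440 × 100 ≈ 92.85%

0.9285 (92.85%)


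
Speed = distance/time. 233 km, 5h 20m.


43.7 km/h

Distance: 233 km
Time: 5h 20m = 320 min = 320/60 = 16/3 hours
Speed = 233 ÷ (16/3) = 233 × 3 / 16 = 699/16 ≈ 43.7 km/h


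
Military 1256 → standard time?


Hour: 12
12 → 12 PM (noon)

12:56 PM


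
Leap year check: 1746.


Rules: divisible by 4 AND (not by 100 OR by 400)
1746 ÷ 4 = 436 remainder 2 → not divisible by 4
Not divisible by 4 → not a leap year

No


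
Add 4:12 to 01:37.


05:49

Start: 97 minutes from midnight
Add: 252 minutes
Total: 349 minutes
Hours: 349 ÷ 60 = 5 remainder 49
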